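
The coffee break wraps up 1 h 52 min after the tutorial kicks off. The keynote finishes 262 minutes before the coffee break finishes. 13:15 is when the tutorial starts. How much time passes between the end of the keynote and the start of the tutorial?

The coffee break ends at 13:15 + 112 min = 15:07.
The keynote ends at 15:07 − 262 min = 10:45.
From 10:45 to 13:15 is 150 minutes.

150 minutes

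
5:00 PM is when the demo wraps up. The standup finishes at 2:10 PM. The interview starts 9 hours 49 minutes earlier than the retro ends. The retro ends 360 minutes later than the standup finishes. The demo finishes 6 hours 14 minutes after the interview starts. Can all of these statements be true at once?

No

The retro ends at 2:10 PM + 360 min = 8:10 PM.
The interview starts at 8:10 PM − 589 min = 10:21 AM.
The demo ends at 10:21 AM + 374 min = 4:35 PM.
But the demo is also said to end at 5:00 PM — a 25-minute conflict.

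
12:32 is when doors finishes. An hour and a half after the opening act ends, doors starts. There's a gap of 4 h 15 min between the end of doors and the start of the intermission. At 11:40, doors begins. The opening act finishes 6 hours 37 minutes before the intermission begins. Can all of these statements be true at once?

The intermission starts at 12:32 + 255 min = 16:47.
The opening act ends at 16:47 − 397 min = 10:10.
Doors starts at 10:10 + 90 min = 11:40.
That matches the stated 11:40, so the schedule is consistent.

Yes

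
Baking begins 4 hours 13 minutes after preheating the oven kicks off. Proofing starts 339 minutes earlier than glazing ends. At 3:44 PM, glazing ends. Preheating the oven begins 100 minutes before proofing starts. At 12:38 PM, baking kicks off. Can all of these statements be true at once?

Yes

Proofing starts at 3:44 PM − 339 min = 10:05 AM.
Preheating the oven starts at 10:05 AM − 100 min = 8:25 AM.
Baking starts at 8:25 AM + 253 min = 12:38 PM.
That matches the stated 12:38 PM, so the schedule is consistent.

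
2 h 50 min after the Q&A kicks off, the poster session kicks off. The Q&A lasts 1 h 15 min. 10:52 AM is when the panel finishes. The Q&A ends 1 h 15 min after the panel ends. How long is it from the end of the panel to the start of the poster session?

The Q&A ends at 10:52 AM + 75 min = 12:07 PM.
The Q&A starts at 12:07 PM − 75 min = 10:52 AM.
The poster session starts at 10:52 AM + 170 min = 1:42 PM.
From 10:52 AM to 1:42 PM is 170 minutes.

170 minutes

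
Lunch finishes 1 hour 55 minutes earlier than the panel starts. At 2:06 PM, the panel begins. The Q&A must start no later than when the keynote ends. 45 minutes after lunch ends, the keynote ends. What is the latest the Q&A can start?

12:56 PM

Lunch ends at 2:06 PM − 115 min = 12:11 PM.
The keynote ends at 12:11 PM + 45 min = 12:56 PM.
The Q&A is bounded by the keynote, so the latest it can start is 12:56 PM.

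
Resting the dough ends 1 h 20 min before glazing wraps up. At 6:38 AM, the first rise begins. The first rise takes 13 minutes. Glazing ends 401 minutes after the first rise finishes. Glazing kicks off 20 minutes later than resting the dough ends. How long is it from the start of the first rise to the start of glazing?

5 hours 54 minutes

The first rise ends at 6:38 AM + 13 min = 6:51 AM.
Glazing ends at 6:51 AM + 401 min = 1:32 PM.
Resting the dough ends at 1:32 PM − 80 min = 12:12 PM.
Glazing starts at 12:12 PM + 20 min = 12:32 PM.
From 6:38 AM to 12:32 PM is 5 hours 54 minutes.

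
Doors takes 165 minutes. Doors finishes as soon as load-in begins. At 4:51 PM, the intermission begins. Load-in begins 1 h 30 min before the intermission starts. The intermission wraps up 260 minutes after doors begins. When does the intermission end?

4:56 PM

Load-in starts at 4:51 PM − 90 min = 3:21 PM.
So doors ends at 3:21 PM.
Doors starts at 3:21 PM − 165 min = 12:36 PM.
The intermission ends at 12:36 PM + 260 min = 4:56 PM.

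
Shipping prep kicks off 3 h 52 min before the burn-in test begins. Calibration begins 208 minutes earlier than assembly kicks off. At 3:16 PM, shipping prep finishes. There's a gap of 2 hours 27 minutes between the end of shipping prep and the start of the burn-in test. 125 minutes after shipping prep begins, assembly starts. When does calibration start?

12:28 PM

The burn-in test starts at 3:16 PM + 147 min = 5:43 PM.
Shipping prep starts at 5:43 PM − 232 min = 1:51 PM.
Assembly starts at 1:51 PM + 125 min = 3:56 PM.
Calibration starts at 3:56 PM − 208 min = 12:28 PM.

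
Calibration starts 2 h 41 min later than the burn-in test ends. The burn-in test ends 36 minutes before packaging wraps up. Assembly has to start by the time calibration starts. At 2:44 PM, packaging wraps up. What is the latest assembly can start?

The burn-in test ends at 2:44 PM − 36 min = 2:08 PM.
Calibration starts at 2:08 PM + 161 min = 4:49 PM.
Assembly is bounded by calibration, so the latest it can start is 4:49 PM.

4:49 PM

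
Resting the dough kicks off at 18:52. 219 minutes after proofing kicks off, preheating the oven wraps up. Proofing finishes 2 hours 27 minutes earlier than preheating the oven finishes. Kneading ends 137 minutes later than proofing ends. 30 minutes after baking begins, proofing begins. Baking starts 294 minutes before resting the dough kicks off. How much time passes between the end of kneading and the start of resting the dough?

Baking starts at 18:52 − 294 min = 13:58.
Proofing starts at 13:58 + 30 min = 14:28.
Preheating the oven ends at 14:28 + 219 min = 18:07.
Proofing ends at 18:07 − 147 min = 15:40.
Kneading ends at 15:40 + 137 min = 17:57.
From 17:57 to 18:52 is 55 minutes.

55 minutes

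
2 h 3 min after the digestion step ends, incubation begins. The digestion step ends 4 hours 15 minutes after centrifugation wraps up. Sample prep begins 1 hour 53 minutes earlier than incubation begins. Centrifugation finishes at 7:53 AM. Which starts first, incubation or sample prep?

sample prep

The digestion step ends at 7:53 AM + 255 min = 12:08 PM.
Incubation starts at 12:08 PM + 123 min = 2:11 PM.
Sample prep starts at 2:11 PM − 113 min = 12:18 PM.
Incubation starts at 2:11 PM and sample prep starts at 12:18 PM, so sample prep is first.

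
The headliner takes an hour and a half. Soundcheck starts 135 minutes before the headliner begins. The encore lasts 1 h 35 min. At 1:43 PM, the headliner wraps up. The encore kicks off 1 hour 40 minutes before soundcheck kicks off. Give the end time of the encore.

The headliner starts at 1:43 PM − 90 min = 12:13 PM.
Soundcheck starts at 12:13 PM − 135 min = 9:58 AM.
The encore starts at 9:58 AM − 100 min = 8:18 AM.
The encore ends at 8:18 AM + 95 min = 9:53 AM.

9:53 AM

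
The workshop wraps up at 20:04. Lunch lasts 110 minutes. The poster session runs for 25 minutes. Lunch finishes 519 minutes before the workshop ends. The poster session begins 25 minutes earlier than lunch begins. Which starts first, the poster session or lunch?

the poster session

Lunch ends at 20:04 − 519 min = 11:25.
Lunch starts at 11:25 − 110 min = 09:35.
The poster session starts at 09:35 − 25 min = 09:10.
The poster session starts at 09:10 and lunch starts at 09:35, so the poster session is first.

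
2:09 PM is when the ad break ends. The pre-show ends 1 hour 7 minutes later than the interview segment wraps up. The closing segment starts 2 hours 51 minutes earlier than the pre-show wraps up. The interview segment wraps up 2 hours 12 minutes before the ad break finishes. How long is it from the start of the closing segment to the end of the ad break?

236 minutes

The interview segment ends at 2:09 PM − 132 min = 11:57 AM.
The pre-show ends at 11:57 AM + 67 min = 1:04 PM.
The closing segment starts at 1:04 PM − 171 min = 10:13 AM.
From 10:13 AM to 2:09 PM is 236 minutes.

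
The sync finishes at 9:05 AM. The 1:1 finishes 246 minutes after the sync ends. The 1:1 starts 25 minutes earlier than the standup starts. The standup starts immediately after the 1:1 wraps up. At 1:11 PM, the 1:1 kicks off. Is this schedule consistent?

No

The 1:1 ends at 9:05 AM + 246 min = 1:11 PM.
So the standup starts at 1:11 PM.
The 1:1 starts at 1:11 PM − 25 min = 12:46 PM.
But the 1:1 is also said to start at 1:11 PM — a 25-minute conflict.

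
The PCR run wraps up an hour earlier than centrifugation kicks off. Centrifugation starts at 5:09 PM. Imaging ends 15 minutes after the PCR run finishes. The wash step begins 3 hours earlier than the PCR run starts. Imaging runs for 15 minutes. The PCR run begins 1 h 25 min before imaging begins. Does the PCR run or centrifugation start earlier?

The PCR run ends at 5:09 PM − 60 min = 4:09 PM.
Imaging ends at 4:09 PM + 15 min = 4:24 PM.
Imaging starts at 4:24 PM − 15 min = 4:09 PM.
The PCR run starts at 4:09 PM − 85 min = 2:44 PM.
The PCR run starts at 2:44 PM and centrifugation starts at 5:09 PM, so the PCR run is first.

the PCR run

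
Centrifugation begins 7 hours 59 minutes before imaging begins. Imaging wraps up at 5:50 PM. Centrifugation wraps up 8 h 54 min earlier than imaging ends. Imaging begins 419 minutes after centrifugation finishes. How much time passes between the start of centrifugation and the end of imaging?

Centrifugation ends at 5:50 PM − 534 min = 8:56 AM.
Imaging starts at 8:56 AM + 419 min = 3:55 PM.
Centrifugation starts at 3:55 PM − 479 min = 7:56 AM.
From 7:56 AM to 5:50 PM is 9 h 54 min.

9 h 54 min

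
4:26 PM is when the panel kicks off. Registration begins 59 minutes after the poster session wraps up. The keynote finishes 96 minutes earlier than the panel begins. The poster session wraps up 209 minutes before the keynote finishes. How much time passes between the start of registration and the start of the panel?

246 minutes

The keynote ends at 4:26 PM − 96 min = 2:50 PM.
The poster session ends at 2:50 PM − 209 min = 11:21 AM.
Registration starts at 11:21 AM + 59 min = 12:20 PM.
From 12:20 PM to 4:26 PM is 246 minutes.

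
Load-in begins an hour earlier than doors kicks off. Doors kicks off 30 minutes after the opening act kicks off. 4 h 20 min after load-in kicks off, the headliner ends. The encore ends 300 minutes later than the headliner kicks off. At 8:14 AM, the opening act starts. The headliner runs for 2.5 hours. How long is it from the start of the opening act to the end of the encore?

6 h 20 min

Doors starts at 8:14 AM + 30 min = 8:44 AM.
Load-in starts at 8:44 AM − 60 min = 7:44 AM.
The headliner ends at 7:44 AM + 260 min = 12:04 PM.
The headliner starts at 12:04 PM − 150 min = 9:34 AM.
The encore ends at 9:34 AM + 300 min = 2:34 PM.
From 8:14 AM to 2:34 PM is 6 h 20 min.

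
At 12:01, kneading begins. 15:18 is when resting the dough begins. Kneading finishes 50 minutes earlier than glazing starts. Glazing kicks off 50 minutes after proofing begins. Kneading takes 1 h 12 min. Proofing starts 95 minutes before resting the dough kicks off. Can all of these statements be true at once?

No

Proofing starts at 15:18 − 95 min = 13:43.
Glazing starts at 13:43 + 50 min = 14:33.
Kneading ends at 14:33 − 50 min = 13:43.
Kneading starts at 13:43 − 72 min = 12:31.
But kneading is also said to start at 12:01 — a 30-minute conflict.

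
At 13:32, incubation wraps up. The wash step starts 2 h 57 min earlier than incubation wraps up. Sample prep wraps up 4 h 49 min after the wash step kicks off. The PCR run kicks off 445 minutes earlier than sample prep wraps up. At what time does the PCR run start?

The wash step starts at 13:32 − 177 min = 10:35.
Sample prep ends at 10:35 + 289 min = 15:24.
The PCR run starts at 15:24 − 445 min = 07:59.

07:59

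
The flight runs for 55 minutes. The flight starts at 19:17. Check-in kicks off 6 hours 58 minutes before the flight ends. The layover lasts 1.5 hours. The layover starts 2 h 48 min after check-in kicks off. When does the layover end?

The flight ends at 19:17 + 55 min = 20:12.
Check-in starts at 20:12 − 418 min = 13:14.
The layover starts at 13:14 + 168 min = 16:02.
The layover ends at 16:02 + 90 min = 17:32.

17:32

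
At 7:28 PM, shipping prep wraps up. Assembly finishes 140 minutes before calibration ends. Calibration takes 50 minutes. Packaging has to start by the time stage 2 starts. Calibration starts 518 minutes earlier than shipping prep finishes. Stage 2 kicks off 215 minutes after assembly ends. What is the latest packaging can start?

12:55 PM

Calibration starts at 7:28 PM − 518 min = 10:50 AM.
Calibration ends at 10:50 AM + 50 min = 11:40 AM.
Assembly ends at 11:40 AM − 140 min = 9:20 AM.
Stage 2 starts at 9:20 AM + 215 min = 12:55 PM.
Packaging is bounded by stage 2, so the latest it can start is 12:55 PM.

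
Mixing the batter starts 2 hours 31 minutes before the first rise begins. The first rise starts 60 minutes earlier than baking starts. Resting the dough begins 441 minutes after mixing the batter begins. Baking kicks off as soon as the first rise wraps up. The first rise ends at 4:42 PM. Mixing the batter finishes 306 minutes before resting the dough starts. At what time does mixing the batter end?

Baking starts at 4:42 PM.
The first rise starts at 4:42 PM − 60 min = 3:42 PM.
Mixing the batter starts at 3:42 PM − 151 min = 1:11 PM.
Resting the dough starts at 1:11 PM + 441 min = 8:32 PM.
Mixing the batter ends at 8:32 PM − 306 min = 3:26 PM.

3:26 PM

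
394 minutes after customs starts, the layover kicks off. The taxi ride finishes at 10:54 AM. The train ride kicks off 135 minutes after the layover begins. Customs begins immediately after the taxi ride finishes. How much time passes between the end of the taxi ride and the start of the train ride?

Customs starts at 10:54 AM.
The layover starts at 10:54 AM + 394 min = 5:28 PM.
The train ride starts at 5:28 PM + 135 min = 7:43 PM.
From 10:54 AM to 7:43 PM is 529 minutes.

529 minutes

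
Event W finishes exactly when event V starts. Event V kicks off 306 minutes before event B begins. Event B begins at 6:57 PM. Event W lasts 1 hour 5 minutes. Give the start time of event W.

Event V starts at 6:57 PM − 306 min = 1:51 PM.
So event W ends at 1:51 PM.
Event W starts at 1:51 PM − 65 min = 12:46 PM.

12:46 PM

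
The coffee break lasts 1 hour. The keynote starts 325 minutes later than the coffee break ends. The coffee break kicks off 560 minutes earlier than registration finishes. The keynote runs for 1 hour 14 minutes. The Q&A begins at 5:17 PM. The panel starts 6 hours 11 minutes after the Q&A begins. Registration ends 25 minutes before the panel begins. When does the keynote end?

The panel starts at 5:17 PM + 371 min = 11:28 PM.
Registration ends at 11:28 PM − 25 min = 11:03 PM.
The coffee break starts at 11:03 PM − 560 min = 1:43 PM.
The coffee break ends at 1:43 PM + 60 min = 2:43 PM.
The keynote starts at 2:43 PM + 325 min = 8:08 PM.
The keynote ends at 8:08 PM + 74 min = 9:22 PM.

9:22 PM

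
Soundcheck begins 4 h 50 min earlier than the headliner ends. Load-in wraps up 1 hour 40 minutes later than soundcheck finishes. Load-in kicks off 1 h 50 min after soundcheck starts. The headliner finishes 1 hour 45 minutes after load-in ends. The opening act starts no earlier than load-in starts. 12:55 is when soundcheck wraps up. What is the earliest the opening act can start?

13:20

Load-in ends at 12:55 + 100 min = 14:35.
The headliner ends at 14:35 + 105 min = 16:20.
Soundcheck starts at 16:20 − 290 min = 11:30.
Load-in starts at 11:30 + 110 min = 13:20.
The opening act is bounded by load-in, so the earliest it can start is 13:20.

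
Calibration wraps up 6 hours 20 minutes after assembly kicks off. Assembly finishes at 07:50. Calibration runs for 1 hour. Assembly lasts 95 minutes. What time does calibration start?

11:35

Assembly starts at 07:50 − 95 min = 06:15.
Calibration ends at 06:15 + 380 min = 12:35.
Calibration starts at 12:35 − 60 min = 11:35.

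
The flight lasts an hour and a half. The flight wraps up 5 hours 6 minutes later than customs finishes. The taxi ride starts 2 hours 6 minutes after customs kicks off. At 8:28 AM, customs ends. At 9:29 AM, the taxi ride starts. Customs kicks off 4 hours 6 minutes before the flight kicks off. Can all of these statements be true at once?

The flight ends at 8:28 AM + 306 min = 1:34 PM.
The flight starts at 1:34 PM − 90 min = 12:04 PM.
Customs starts at 12:04 PM − 246 min = 7:58 AM.
The taxi ride starts at 7:58 AM + 126 min = 10:04 AM.
But the taxi ride is also said to start at 9:29 AM — a 35-minute conflict.

No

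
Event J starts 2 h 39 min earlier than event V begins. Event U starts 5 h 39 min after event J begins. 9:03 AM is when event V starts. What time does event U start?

12:03 PM

Event J starts at 9:03 AM − 159 min = 6:24 AM.
Event U starts at 6:24 AM + 339 min = 12:03 PM.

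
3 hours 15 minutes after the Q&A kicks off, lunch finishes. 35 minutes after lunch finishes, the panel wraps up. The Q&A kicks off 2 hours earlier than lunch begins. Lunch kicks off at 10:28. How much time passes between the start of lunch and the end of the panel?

The Q&A starts at 10:28 − 120 min = 08:28.
Lunch ends at 08:28 + 195 min = 11:43.
The panel ends at 11:43 + 35 min = 12:18.
From 10:28 to 12:18 is 1 h 50 min.

1 h 50 min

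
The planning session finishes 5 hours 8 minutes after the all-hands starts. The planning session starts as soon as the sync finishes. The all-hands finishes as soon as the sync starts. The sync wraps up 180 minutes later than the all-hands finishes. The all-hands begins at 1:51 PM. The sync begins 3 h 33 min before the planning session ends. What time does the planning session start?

6:26 PM

The planning session ends at 1:51 PM + 308 min = 6:59 PM.
The sync starts at 6:59 PM − 213 min = 3:26 PM.
So the all-hands ends at 3:26 PM.
The sync ends at 3:26 PM + 180 min = 6:26 PM.
So the planning session starts at 6:26 PM.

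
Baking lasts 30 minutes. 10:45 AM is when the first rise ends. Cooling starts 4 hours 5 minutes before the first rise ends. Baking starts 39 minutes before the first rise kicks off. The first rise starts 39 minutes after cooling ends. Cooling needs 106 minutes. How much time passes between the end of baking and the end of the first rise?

1 h 49 min

Cooling starts at 10:45 AM − 245 min = 6:40 AM.
Cooling ends at 6:40 AM + 106 min = 8:26 AM.
The first rise starts at 8:26 AM + 39 min = 9:05 AM.
Baking starts at 9:05 AM − 39 min = 8:26 AM.
Baking ends at 8:26 AM + 30 min = 8:56 AM.
From 8:56 AM to 10:45 AM is 1 h 49 min.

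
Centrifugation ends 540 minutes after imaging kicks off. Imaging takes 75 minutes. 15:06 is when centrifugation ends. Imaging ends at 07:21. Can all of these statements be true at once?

Yes

Imaging starts at 07:21 − 75 min = 06:06.
Centrifugation ends at 06:06 + 540 min = 15:06.
That matches the stated 15:06, so the schedule is consistent.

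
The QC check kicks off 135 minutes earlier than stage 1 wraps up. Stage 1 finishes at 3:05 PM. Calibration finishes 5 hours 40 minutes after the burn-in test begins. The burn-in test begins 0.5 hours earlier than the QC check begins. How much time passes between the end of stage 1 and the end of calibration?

The QC check starts at 3:05 PM − 135 min = 12:50 PM.
The burn-in test starts at 12:50 PM − 30 min = 12:20 PM.
Calibration ends at 12:20 PM + 340 min = 6:00 PM.
From 3:05 PM to 6:00 PM is 2 h 55 min.

2 h 55 min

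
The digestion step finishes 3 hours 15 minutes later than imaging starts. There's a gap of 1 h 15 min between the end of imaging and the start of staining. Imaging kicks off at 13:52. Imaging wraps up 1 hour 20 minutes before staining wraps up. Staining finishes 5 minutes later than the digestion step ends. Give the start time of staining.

17:07

The digestion step ends at 13:52 + 195 min = 17:07.
Staining ends at 17:07 + 5 min = 17:12.
Imaging ends at 17:12 − 80 min = 15:52.
Staining starts at 15:52 + 75 min = 17:07.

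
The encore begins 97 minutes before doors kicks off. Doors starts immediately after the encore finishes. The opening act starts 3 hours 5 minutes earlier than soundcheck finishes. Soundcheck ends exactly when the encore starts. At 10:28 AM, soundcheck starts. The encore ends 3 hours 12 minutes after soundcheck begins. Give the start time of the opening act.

8:58 AM

The encore ends at 10:28 AM + 192 min = 1:40 PM.
So doors starts at 1:40 PM.
The encore starts at 1:40 PM − 97 min = 12:03 PM.
So soundcheck ends at 12:03 PM.
The opening act starts at 12:03 PM − 185 min = 8:58 AM.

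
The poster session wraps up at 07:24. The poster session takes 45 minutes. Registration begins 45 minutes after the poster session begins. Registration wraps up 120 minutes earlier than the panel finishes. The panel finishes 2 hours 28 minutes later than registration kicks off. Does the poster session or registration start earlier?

The poster session starts at 07:24 − 45 min = 06:39.
Registration starts at 06:39 + 45 min = 07:24.
The poster session starts at 06:39 and registration starts at 07:24, so the poster session is first.

the poster session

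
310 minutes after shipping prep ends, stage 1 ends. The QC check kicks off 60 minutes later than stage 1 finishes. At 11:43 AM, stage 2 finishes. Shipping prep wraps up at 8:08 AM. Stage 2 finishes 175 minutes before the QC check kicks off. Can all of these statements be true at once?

No

Stage 1 ends at 8:08 AM + 310 min = 1:18 PM.
The QC check starts at 1:18 PM + 60 min = 2:18 PM.
Stage 2 ends at 2:18 PM − 175 min = 11:23 AM.
But stage 2 is also said to end at 11:43 AM — a 20-minute conflict.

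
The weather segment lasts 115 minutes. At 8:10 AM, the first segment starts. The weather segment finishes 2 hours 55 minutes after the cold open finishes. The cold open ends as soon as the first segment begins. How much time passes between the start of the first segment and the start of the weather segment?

The cold open ends at 8:10 AM.
The weather segment ends at 8:10 AM + 175 min = 11:05 AM.
The weather segment starts at 11:05 AM − 115 min = 9:10 AM.
From 8:10 AM to 9:10 AM is 1 hour.

1 hour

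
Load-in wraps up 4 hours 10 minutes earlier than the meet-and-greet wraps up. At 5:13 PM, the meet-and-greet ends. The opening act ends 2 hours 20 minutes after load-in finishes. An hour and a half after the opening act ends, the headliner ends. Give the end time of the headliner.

4:53 PM

Load-in ends at 5:13 PM − 250 min = 1:03 PM.
The opening act ends at 1:03 PM + 140 min = 3:23 PM.
The headliner ends at 3:23 PM + 90 min = 4:53 PM.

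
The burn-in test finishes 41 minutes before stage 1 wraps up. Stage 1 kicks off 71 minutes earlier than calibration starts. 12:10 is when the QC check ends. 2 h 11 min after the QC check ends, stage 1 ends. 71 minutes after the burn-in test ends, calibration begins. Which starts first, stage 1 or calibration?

Stage 1 ends at 12:10 + 131 min = 14:21.
The burn-in test ends at 14:21 − 41 min = 13:40.
Calibration starts at 13:40 + 71 min = 14:51.
Stage 1 starts at 14:51 − 71 min = 13:40.
Stage 1 starts at 13:40 and calibration starts at 14:51, so stage 1 is first.

stage 1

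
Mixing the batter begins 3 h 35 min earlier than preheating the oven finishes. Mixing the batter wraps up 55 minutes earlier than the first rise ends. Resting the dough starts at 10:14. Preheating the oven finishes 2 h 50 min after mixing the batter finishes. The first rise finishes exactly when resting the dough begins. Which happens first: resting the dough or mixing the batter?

mixing the batter

The first rise ends at 10:14.
Mixing the batter ends at 10:14 − 55 min = 09:19.
Preheating the oven ends at 09:19 + 170 min = 12:09.
Mixing the batter starts at 12:09 − 215 min = 08:34.
Resting the dough starts at 10:14 and mixing the batter starts at 08:34, so mixing the batter is first.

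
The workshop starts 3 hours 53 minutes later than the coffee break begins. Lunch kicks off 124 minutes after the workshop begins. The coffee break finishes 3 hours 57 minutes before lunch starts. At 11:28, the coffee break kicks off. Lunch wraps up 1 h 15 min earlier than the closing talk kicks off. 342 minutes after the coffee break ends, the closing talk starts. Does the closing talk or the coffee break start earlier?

The workshop starts at 11:28 + 233 min = 15:21.
Lunch starts at 15:21 + 124 min = 17:25.
The coffee break ends at 17:25 − 237 min = 13:28.
The closing talk starts at 13:28 + 342 min = 19:10.
The closing talk starts at 19:10 and the coffee break starts at 11:28, so the coffee break is first.

the coffee break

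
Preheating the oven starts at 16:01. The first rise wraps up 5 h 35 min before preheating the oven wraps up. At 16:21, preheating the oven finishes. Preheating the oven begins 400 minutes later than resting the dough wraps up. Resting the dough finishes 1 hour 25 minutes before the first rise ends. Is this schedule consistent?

Yes

The first rise ends at 16:21 − 335 min = 10:46.
Resting the dough ends at 10:46 − 85 min = 09:21.
Preheating the oven starts at 09:21 + 400 min = 16:01.
That matches the stated 16:01, so the schedule is consistent.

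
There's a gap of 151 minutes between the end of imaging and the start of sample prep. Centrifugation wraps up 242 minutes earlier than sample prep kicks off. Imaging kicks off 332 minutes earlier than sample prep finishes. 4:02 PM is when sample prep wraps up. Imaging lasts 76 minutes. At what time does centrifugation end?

Imaging starts at 4:02 PM − 332 min = 10:30 AM.
Imaging ends at 10:30 AM + 76 min = 11:46 AM.
Sample prep starts at 11:46 AM + 151 min = 2:17 PM.
Centrifugation ends at 2:17 PM − 242 min = 10:15 AM.

10:15 AM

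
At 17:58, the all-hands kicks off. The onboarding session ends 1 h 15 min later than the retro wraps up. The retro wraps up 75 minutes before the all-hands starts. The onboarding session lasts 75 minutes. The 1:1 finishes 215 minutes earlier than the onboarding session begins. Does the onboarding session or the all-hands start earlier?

the onboarding session

The retro ends at 17:58 − 75 min = 16:43.
The onboarding session ends at 16:43 + 75 min = 17:58.
The onboarding session starts at 17:58 − 75 min = 16:43.
The onboarding session starts at 16:43 and the all-hands starts at 17:58, so the onboarding session is first.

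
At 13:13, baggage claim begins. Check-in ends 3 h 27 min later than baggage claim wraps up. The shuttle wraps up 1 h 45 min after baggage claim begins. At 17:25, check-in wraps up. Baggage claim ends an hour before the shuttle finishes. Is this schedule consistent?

Yes

The shuttle ends at 13:13 + 105 min = 14:58.
Baggage claim ends at 14:58 − 60 min = 13:58.
Check-in ends at 13:58 + 207 min = 17:25.
That matches the stated 17:25, so the schedule is consistent.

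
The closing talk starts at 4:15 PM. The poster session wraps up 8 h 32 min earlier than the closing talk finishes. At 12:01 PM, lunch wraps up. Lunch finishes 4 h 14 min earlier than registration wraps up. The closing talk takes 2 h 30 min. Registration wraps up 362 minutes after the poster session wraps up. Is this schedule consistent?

Yes

The closing talk ends at 4:15 PM + 150 min = 6:45 PM.
The poster session ends at 6:45 PM − 512 min = 10:13 AM.
Registration ends at 10:13 AM + 362 min = 4:15 PM.
Lunch ends at 4:15 PM − 254 min = 12:01 PM.
That matches the stated 12:01 PM, so the schedule is consistent.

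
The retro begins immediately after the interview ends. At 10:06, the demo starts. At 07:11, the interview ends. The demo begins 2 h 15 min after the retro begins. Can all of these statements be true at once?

The retro starts at 07:11.
The demo starts at 07:11 + 135 min = 09:26.
But the demo is also said to start at 10:06 — a 40-minute conflict.

No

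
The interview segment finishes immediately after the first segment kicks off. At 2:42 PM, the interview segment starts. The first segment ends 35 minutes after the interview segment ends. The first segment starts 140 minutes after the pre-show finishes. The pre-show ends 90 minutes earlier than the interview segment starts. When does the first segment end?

4:07 PM

The pre-show ends at 2:42 PM − 90 min = 1:12 PM.
The first segment starts at 1:12 PM + 140 min = 3:32 PM.
So the interview segment ends at 3:32 PM.
The first segment ends at 3:32 PM + 35 min = 4:07 PM.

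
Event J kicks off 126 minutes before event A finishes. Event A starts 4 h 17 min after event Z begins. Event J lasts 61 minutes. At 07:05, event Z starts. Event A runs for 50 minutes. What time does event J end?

11:07

Event A starts at 07:05 + 257 min = 11:22.
Event A ends at 11:22 + 50 min = 12:12.
Event J starts at 12:12 − 126 min = 10:06.
Event J ends at 10:06 + 61 min = 11:07.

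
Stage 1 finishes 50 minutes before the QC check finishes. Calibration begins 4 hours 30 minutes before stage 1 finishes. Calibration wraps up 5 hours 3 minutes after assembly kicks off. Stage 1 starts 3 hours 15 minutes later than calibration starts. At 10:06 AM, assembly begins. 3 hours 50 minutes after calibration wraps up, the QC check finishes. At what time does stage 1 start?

4:54 PM

Calibration ends at 10:06 AM + 303 min = 3:09 PM.
The QC check ends at 3:09 PM + 230 min = 6:59 PM.
Stage 1 ends at 6:59 PM − 50 min = 6:09 PM.
Calibration starts at 6:09 PM − 270 min = 1:39 PM.
Stage 1 starts at 1:39 PM + 195 min = 4:54 PM.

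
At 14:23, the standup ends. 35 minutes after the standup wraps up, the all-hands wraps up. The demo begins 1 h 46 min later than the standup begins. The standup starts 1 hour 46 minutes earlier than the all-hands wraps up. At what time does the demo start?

The all-hands ends at 14:23 + 35 min = 14:58.
The standup starts at 14:58 − 106 min = 13:12.
The demo starts at 13:12 + 106 min = 14:58.

14:58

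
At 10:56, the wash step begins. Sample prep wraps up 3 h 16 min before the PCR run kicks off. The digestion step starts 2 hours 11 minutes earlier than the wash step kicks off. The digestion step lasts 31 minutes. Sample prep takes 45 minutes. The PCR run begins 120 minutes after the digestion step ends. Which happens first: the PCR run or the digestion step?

the digestion step

The digestion step starts at 10:56 − 131 min = 08:45.
The digestion step ends at 08:45 + 31 min = 09:16.
The PCR run starts at 09:16 + 120 min = 11:16.
The PCR run starts at 11:16 and the digestion step starts at 08:45, so the digestion step is first.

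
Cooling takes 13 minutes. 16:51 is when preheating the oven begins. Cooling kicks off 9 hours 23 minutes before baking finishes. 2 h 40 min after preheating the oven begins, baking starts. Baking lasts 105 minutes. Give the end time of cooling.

12:06

Baking starts at 16:51 + 160 min = 19:31.
Baking ends at 19:31 + 105 min = 21:16.
Cooling starts at 21:16 − 563 min = 11:53.
Cooling ends at 11:53 + 13 min = 12:06.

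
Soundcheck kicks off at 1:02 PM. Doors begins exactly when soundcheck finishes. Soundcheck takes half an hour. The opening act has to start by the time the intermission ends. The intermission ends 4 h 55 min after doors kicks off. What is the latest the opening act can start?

6:27 PM

Soundcheck ends at 1:02 PM + 30 min = 1:32 PM.
So doors starts at 1:32 PM.
The intermission ends at 1:32 PM + 295 min = 6:27 PM.
The opening act is bounded by the intermission, so the latest it can start is 6:27 PM.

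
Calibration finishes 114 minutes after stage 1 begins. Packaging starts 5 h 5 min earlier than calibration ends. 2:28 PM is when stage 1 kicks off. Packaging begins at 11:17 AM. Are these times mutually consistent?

Yes

Calibration ends at 2:28 PM + 114 min = 4:22 PM.
Packaging starts at 4:22 PM − 305 min = 11:17 AM.
That matches the stated 11:17 AM, so the schedule is consistent.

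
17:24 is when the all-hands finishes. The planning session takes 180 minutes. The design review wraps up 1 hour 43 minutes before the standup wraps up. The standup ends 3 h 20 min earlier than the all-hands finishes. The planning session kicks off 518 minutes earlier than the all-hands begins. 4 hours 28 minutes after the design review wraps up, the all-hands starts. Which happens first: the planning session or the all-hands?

the planning session

The standup ends at 17:24 − 200 min = 14:04.
The design review ends at 14:04 − 103 min = 12:21.
The all-hands starts at 12:21 + 268 min = 16:49.
The planning session starts at 16:49 − 518 min = 08:11.
The planning session starts at 08:11 and the all-hands starts at 16:49, so the planning session is first.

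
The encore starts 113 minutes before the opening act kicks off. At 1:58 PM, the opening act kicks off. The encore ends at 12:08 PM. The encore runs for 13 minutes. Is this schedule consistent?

No

The encore starts at 1:58 PM − 113 min = 12:05 PM.
The encore ends at 12:05 PM + 13 min = 12:18 PM.
But the encore is also said to end at 12:08 PM — a 10-minute conflict.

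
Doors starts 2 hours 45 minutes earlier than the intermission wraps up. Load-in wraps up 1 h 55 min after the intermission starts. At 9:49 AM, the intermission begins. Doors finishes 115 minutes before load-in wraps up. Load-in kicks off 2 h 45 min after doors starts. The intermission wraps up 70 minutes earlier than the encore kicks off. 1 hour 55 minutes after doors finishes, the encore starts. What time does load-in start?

10:34 AM

Load-in ends at 9:49 AM + 115 min = 11:44 AM.
Doors ends at 11:44 AM − 115 min = 9:49 AM.
The encore starts at 9:49 AM + 115 min = 11:44 AM.
The intermission ends at 11:44 AM − 70 min = 10:34 AM.
Doors starts at 10:34 AM − 165 min = 7:49 AM.
Load-in starts at 7:49 AM + 165 min = 10:34 AM.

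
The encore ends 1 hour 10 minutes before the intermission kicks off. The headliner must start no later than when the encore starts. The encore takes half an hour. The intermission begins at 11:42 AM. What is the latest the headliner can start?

The encore ends at 11:42 AM − 70 min = 10:32 AM.
The encore starts at 10:32 AM − 30 min = 10:02 AM.
The headliner is bounded by the encore, so the latest it can start is 10:02 AM.

10:02 AM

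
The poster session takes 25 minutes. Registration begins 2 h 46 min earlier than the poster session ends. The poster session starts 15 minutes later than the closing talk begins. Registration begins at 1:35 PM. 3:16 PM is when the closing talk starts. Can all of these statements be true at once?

No

The poster session starts at 3:16 PM + 15 min = 3:31 PM.
The poster session ends at 3:31 PM + 25 min = 3:56 PM.
Registration starts at 3:56 PM − 166 min = 1:10 PM.
But registration is also said to start at 1:35 PM — a 25-minute conflict.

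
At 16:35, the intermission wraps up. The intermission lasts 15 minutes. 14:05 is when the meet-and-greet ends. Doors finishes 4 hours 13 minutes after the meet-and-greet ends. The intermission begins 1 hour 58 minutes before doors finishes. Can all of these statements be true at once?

Yes

Doors ends at 14:05 + 253 min = 18:18.
The intermission starts at 18:18 − 118 min = 16:20.
The intermission ends at 16:20 + 15 min = 16:35.
That matches the stated 16:35, so the schedule is consistent.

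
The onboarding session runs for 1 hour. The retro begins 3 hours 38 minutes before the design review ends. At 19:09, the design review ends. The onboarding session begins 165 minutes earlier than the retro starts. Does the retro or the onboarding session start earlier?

the onboarding session

The retro starts at 19:09 − 218 min = 15:31.
The onboarding session starts at 15:31 − 165 min = 12:46.
The retro starts at 15:31 and the onboarding session starts at 12:46, so the onboarding session is first.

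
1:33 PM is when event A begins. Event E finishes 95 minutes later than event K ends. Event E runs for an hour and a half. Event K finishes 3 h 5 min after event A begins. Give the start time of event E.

4:43 PM

Event K ends at 1:33 PM + 185 min = 4:38 PM.
Event E ends at 4:38 PM + 95 min = 6:13 PM.
Event E starts at 6:13 PM − 90 min = 4:43 PM.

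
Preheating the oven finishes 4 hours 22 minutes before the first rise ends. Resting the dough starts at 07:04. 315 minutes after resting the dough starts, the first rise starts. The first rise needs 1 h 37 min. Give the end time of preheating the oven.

09:34

The first rise starts at 07:04 + 315 min = 12:19.
The first rise ends at 12:19 + 97 min = 13:56.
Preheating the oven ends at 13:56 − 262 min = 09:34.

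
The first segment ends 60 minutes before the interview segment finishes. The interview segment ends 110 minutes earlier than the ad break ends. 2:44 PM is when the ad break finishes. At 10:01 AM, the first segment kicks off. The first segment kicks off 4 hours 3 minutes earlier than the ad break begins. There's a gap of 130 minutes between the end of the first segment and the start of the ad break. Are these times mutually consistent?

The interview segment ends at 2:44 PM − 110 min = 12:54 PM.
The first segment ends at 12:54 PM − 60 min = 11:54 AM.
The ad break starts at 11:54 AM + 130 min = 2:04 PM.
The first segment starts at 2:04 PM − 243 min = 10:01 AM.
That matches the stated 10:01 AM, so the schedule is consistent.

Yes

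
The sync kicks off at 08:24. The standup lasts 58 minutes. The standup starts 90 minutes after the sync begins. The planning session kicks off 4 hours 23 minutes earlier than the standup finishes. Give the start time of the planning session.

06:29

The standup starts at 08:24 + 90 min = 09:54.
The standup ends at 09:54 + 58 min = 10:52.
The planning session starts at 10:52 − 263 min = 06:29.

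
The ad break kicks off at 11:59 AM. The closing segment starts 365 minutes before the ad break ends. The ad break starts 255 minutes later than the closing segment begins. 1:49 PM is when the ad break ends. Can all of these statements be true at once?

The closing segment starts at 1:49 PM − 365 min = 7:44 AM.
The ad break starts at 7:44 AM + 255 min = 11:59 AM.
That matches the stated 11:59 AM, so the schedule is consistent.

Yes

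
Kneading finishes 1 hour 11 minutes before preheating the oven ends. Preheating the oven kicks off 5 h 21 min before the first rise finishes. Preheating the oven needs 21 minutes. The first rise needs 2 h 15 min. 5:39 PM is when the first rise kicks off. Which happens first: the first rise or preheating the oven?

preheating the oven

The first rise ends at 5:39 PM + 135 min = 7:54 PM.
Preheating the oven starts at 7:54 PM − 321 min = 2:33 PM.
The first rise starts at 5:39 PM and preheating the oven starts at 2:33 PM, so preheating the oven is first.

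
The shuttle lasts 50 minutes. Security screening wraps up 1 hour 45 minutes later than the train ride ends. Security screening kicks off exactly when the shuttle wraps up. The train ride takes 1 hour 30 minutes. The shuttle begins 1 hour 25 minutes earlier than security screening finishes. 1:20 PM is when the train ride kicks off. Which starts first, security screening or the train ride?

the train ride

The train ride ends at 1:20 PM + 90 min = 2:50 PM.
Security screening ends at 2:50 PM + 105 min = 4:35 PM.
The shuttle starts at 4:35 PM − 85 min = 3:10 PM.
The shuttle ends at 3:10 PM + 50 min = 4:00 PM.
So security screening starts at 4:00 PM.
Security screening starts at 4:00 PM and the train ride starts at 1:20 PM, so the train ride is first.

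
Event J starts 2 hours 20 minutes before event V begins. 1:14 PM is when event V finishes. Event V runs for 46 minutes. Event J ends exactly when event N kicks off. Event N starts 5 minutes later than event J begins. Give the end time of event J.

10:13 AM

Event V starts at 1:14 PM − 46 min = 12:28 PM.
Event J starts at 12:28 PM − 140 min = 10:08 AM.
Event N starts at 10:08 AM + 5 min = 10:13 AM.
So event J ends at 10:13 AM.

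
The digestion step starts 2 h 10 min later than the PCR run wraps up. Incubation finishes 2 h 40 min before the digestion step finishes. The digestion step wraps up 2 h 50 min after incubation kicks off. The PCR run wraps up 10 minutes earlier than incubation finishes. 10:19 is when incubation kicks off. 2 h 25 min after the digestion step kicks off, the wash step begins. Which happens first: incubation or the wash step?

incubation

The digestion step ends at 10:19 + 170 min = 13:09.
Incubation ends at 13:09 − 160 min = 10:29.
The PCR run ends at 10:29 − 10 min = 10:19.
The digestion step starts at 10:19 + 130 min = 12:29.
The wash step starts at 12:29 + 145 min = 14:54.
Incubation starts at 10:19 and the wash step starts at 14:54, so incubation is first.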